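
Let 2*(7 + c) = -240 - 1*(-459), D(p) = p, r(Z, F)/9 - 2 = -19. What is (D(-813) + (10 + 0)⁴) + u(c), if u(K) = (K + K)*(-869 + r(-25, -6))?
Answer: -200323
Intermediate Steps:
r(Z, F) = -153 (r(Z, F) = 18 + 9*(-19) = 18 - 171 = -153)
c = 205/2 (c = -7 + (-240 - 1*(-459))/2 = -7 + (-240 + 459)/2 = -7 + (½)*219 = -7 + 219/2 = 205/2 ≈ 102.50)
u(K) = -2044*K (u(K) = (K + K)*(-869 - 153) = (2*K)*(-1022) = -2044*K)
(D(-813) + (10 + 0)⁴) + u(c) = (-813 + (10 + 0)⁴) - 2044*205/2 = (-813 + 10⁴) - 209510 = (-813 + 10000) - 209510 = 9187 - 209510 = -200323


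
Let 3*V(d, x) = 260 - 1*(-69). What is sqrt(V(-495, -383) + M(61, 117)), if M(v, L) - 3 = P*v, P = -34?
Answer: 2*I*sqrt(4413)/3 ≈ 44.287*I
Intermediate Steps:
M(v, L) = 3 - 34*v
V(d, x) = 329/3 (V(d, x) = (260 - 1*(-69))/3 = (260 + 69)/3 = (1/3)*329 = 329/3)
sqrt(V(-495, -383) + M(61, 117)) = sqrt(329/3 + (3 - 34*61)) = sqrt(329/3 + (3 - 2074)) = sqrt(329/3 - 2071) = sqrt(-5884/3) = 2*I*sqrt(4413)/3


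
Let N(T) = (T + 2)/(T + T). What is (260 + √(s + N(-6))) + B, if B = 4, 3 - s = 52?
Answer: 264 + I*√438/3 ≈ 264.0 + 6.9762*I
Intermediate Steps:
s = -49 (s = 3 - 1*52 = 3 - 52 = -49)
N(T) = (2 + T)/(2*T) (N(T) = (2 + T)/((2*T)) = (2 + T)*(1/(2*T)) = (2 + T)/(2*T))
(260 + √(s + N(-6))) + B = (260 + √(-49 + (½)*(2 - 6)/(-6))) + 4 = (260 + √(-49 + (½)*(-⅙)*(-4))) + 4 = (260 + √(-49 + ⅓)) + 4 = (260 + √(-146/3)) + 4 = (260 + I*√438/3) + 4 = 264 + I*√438/3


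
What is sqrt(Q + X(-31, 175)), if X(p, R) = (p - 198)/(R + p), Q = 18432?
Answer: sqrt(2653979)/12 ≈ 135.76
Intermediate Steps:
X(p, R) = (-198 + p)/(R + p)
sqrt(Q + X(-31, 175)) = sqrt(18432 + (-198 - 31)/(175 - 31)) = sqrt(18432 - 229/144) = sqrt(2653979/144) = sqrt(2653979)/12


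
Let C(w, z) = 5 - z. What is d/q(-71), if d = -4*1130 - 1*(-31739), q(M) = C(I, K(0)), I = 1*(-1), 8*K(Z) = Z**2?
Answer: 27219/5 ≈ 5443.8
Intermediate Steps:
K(Z) = Z**2/8
I = -1
q(M) = 5 (q(M) = 5 - 0**2/8 = 5 - 0/8 = 5 - 1*0 = 5 + 0 = 5)
d = 27219 (d = -4520 + 31739 = 27219)
d/q(-71) = 27219/5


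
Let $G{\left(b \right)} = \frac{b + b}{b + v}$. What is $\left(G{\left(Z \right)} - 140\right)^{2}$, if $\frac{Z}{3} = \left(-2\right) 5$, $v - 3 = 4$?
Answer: $\frac{9985600}{529} \approx 18876.0$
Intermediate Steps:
$v = 7$ ($v = 3 + 4 = 7$)
$Z = -30$ ($Z = 3 \left(\left(-2\right) 5\right) = 3 \left(-10\right) = -30$)
$G{\left(b \right)} = \frac{2 b}{7 + b}$ ($G{\left(b \right)} = \frac{b + b}{b + 7} = \frac{2 b}{7 + b}$)
$\left(G{\left(Z \right)} - 140\right)^{2} = \left(2 \left(-30\right) \frac{1}{7 - 30} - 140\right)^{2} = \left(2 \left(-30\right) \frac{1}{-23} - 140\right)^{2} = \left(2 \left(-30\right) \left(- \frac{1}{23}\right) - 140\right)^{2} = \left(\frac{60}{23} - 140\right)^{2} = \left(- \frac{3160}{23}\right)^{2} = \frac{9985600}{529}$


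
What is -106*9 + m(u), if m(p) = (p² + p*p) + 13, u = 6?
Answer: -869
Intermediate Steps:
m(p) = 13 + 2*p² (m(p) = (p² + p²) + 13 = 2*p² + 13 = 13 + 2*p²)
-106*9 + m(u) = -106*9 + (13 + 2*6²) = -954 + (13 + 2*36) = -954 + (13 + 72) = -954 + 85 = -869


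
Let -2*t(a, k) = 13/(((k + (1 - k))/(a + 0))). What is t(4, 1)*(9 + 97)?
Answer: -2756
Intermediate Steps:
t(a, k) = -13*a/2 (t(a, k) = -13/(2*((k + (1 - k))/(a + 0))) = -13/(2*(1/a)) = -13*a/2)
t(4, 1)*(9 + 97) = (-13/2*4)*(9 + 97) = -26*106 = -2756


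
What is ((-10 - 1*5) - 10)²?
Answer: 625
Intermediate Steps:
((-10 - 1*5) - 10)² = ((-10 - 5) - 10)² = (-15 - 10)² = (-25)² = 625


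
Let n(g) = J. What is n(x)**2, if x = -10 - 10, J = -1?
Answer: 1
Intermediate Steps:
x = -20
n(g) = -1
n(x)**2 = (-1)**2 = 1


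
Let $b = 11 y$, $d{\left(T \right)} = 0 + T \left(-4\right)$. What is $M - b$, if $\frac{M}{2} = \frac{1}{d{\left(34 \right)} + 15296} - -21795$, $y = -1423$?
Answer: $\frac{449061941}{7580} \approx 59243.0$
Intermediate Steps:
$d{\left(T \right)} = - 4 T$ ($d{\left(T \right)} = 0 - 4 T = - 4 T$)
$b = -15653$ ($b = 11 \left(-1423\right) = -15653$)
$M = \frac{330412201}{7580}$ ($M = 2 \left(\frac{1}{\left(-4\right) 34 + 15296} - -21795\right) = 2 \left(\frac{1}{-136 + 15296} + 21795\right) = 2 \left(\frac{1}{15160} + 21795\right) = 2 \cdot \frac{330412201}{15160} = \frac{330412201}{7580} \approx 43590.0$)
$M - b = \frac{330412201}{7580} - -15653 = \frac{330412201}{7580} + 15653 = \frac{449061941}{7580}$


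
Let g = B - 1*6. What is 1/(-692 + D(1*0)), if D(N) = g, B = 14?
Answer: -1/684 ≈ -0.0014620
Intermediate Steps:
g = 8 (g = 14 - 1*6 = 14 - 6 = 8)
D(N) = 8
1/(-692 + D(1*0)) = 1/(-692 + 8) = 1/(-684) = -1/684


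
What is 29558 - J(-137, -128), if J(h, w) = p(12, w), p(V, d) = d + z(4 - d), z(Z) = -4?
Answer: 29690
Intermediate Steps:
p(V, d) = -4 + d (p(V, d) = d - 4 = -4 + d)
J(h, w) = -4 + w
29558 - J(-137, -128) = 29558 - (-4 - 128) = 29558 - 1*(-132) = 29558 + 132 = 29690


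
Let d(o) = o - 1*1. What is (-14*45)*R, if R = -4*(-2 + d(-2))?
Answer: -12600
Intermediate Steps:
d(o) = -1 + o (d(o) = o - 1 = -1 + o)
R = 20 (R = -4*(-2 + (-1 - 2)) = -4*(-2 - 3) = -4*(-5) = 20)
(-14*45)*R = -14*45*20 = -630*20 = -12600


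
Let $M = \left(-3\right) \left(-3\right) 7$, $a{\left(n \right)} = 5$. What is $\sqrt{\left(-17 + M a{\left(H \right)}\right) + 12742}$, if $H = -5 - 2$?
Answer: $4 \sqrt{815} \approx 114.19$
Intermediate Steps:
$H = -7$
$M = 63$ ($M = 9 \cdot 7 = 63$)
$\sqrt{\left(-17 + M a{\left(H \right)}\right) + 12742} = \sqrt{\left(-17 + 63 \cdot 5\right) + 12742} = \sqrt{\left(-17 + 315\right) + 12742} = \sqrt{298 + 12742} = \sqrt{13040} = 4 \sqrt{815}$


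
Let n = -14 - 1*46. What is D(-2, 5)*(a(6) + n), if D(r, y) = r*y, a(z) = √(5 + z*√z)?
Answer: 600 - 10*√(5 + 6*√6) ≈ 555.62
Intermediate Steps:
n = -60 (n = -14 - 46 = -60)
a(z) = √(5 + z^(3/2))
D(-2, 5)*(a(6) + n) = (-2*5)*(√(5 + 6^(3/2)) - 60) = -10*(√(5 + 6*√6) - 60) = -10*(-60 + √(5 + 6*√6)) = 600 - 10*√(5 + 6*√6)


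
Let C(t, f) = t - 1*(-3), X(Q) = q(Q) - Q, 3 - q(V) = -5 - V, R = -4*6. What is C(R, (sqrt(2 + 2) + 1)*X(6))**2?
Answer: 441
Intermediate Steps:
R = -24
q(V) = 8 + V (q(V) = 3 - (-5 - V) = 3 + (5 + V) = 8 + V)
X(Q) = 8 (X(Q) = (8 + Q) - Q = 8)
C(t, f) = 3 + t (C(t, f) = t + 3 = 3 + t)
C(R, (sqrt(2 + 2) + 1)*X(6))**2 = (3 - 24)**2 = (-21)**2 = 441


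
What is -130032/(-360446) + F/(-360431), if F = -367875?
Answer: 89733318021/64957956113 ≈ 1.3814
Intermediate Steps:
-130032/(-360446) + F/(-360431) = -130032/(-360446) - 367875/(-360431) = -130032*(-1/360446) - 367875*(-1/360431) = 65016/180223 + 367875/360431 = 89733318021/64957956113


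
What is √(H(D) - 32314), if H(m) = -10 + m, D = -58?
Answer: 3*I*√3598 ≈ 179.95*I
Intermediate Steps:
√(H(D) - 32314) = √((-10 - 58) - 32314) = √(-68 - 32314) = √(-32382) = 3*I*√3598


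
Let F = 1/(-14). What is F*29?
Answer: -29/14 ≈ -2.0714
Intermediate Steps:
F = -1/14 ≈ -0.071429
F*29 = -1/14*29 = -29/14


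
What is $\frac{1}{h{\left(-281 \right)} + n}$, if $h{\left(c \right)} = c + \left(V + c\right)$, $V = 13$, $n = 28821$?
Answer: $\frac{1}{28272} \approx 3.5371 \cdot 10^{-5}$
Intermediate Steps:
$h{\left(c \right)} = 13 + 2 c$ ($h{\left(c \right)} = c + \left(13 + c\right) = 13 + 2 c$)
$\frac{1}{h{\left(-281 \right)} + n} = \frac{1}{\left(13 + 2 \left(-281\right)\right) + 28821} = \frac{1}{\left(13 - 562\right) + 28821} = \frac{1}{-549 + 28821} = \frac{1}{28272}$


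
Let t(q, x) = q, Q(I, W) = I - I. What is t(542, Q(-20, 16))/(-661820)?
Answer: -271/330910 ≈ -0.00081895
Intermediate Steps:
Q(I, W) = 0
t(542, Q(-20, 16))/(-661820) = 542/(-661820) = 542*(-1/661820) = -271/330910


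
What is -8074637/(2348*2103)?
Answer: -8074637/4937844 ≈ -1.6353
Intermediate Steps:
-8074637/(2348*2103) = -8074637/4937844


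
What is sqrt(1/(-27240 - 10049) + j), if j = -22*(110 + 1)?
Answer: I*sqrt(69296461379)/5327 ≈ 49.417*I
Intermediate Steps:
j = -2442 (j = -22*111 = -2442)
sqrt(1/(-27240 - 10049) + j) = sqrt(1/(-27240 - 10049) - 2442) = sqrt(1/(-37289) - 2442) = sqrt(-1/37289 - 2442) = sqrt(-91059739/37289) = I*sqrt(69296461379)/5327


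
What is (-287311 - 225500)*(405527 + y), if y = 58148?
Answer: -237777640425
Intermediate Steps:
(-287311 - 225500)*(405527 + y) = (-287311 - 225500)*(405527 + 58148) = -512811*463675 = -237777640425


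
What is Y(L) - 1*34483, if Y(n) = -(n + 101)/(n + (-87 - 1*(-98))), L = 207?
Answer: -3758801/109 ≈ -34484.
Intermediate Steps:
Y(n) = -(101 + n)/(11 + n) (Y(n) = -(101 + n)/(n + (-87 + 98)) = -(101 + n)/(n + 11) = -(101 + n)/(11 + n))
Y(L) - 1*34483 = (-101 - 1*207)/(11 + 207) - 1*34483 = (-101 - 207)/218 - 34483 = (1/218)*(-308) - 34483 = -154/109 - 34483 = -3758801/109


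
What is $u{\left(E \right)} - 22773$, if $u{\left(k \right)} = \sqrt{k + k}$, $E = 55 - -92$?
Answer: $-22773 + 7 \sqrt{6} \approx -22756.0$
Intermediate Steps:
$E = 147$ ($E = 55 + 92 = 147$)
$u{\left(k \right)} = \sqrt{2} \sqrt{k}$ ($u{\left(k \right)} = \sqrt{2 k} = \sqrt{2} \sqrt{k}$)
$u{\left(E \right)} - 22773 = \sqrt{2} \sqrt{147} - 22773 = \sqrt{2} \cdot 7 \sqrt{3} - 22773 = 7 \sqrt{6} - 22773 = -22773 + 7 \sqrt{6}$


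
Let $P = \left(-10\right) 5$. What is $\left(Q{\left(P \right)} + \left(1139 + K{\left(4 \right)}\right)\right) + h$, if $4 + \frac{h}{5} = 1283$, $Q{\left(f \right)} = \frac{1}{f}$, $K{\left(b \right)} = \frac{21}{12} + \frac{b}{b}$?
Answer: $\frac{753673}{100} \approx 7536.7$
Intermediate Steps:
$P = -50$
$K{\left(b \right)} = \frac{11}{4}$ ($K{\left(b \right)} = 21 \cdot \frac{1}{12} + 1 = \frac{7}{4} + 1 = \frac{11}{4}$)
$h = 6395$ ($h = -20 + 5 \cdot 1283 = -20 + 6415 = 6395$)
$\left(Q{\left(P \right)} + \left(1139 + K{\left(4 \right)}\right)\right) + h = \left(\frac{1}{-50} + \left(1139 + \frac{11}{4}\right)\right) + 6395 = \left(- \frac{1}{50} + \frac{4567}{4}\right) + 6395 = \frac{114173}{100} + 6395 = \frac{753673}{100}$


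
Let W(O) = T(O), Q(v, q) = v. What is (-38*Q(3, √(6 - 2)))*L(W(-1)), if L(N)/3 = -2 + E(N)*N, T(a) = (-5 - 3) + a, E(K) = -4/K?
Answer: 2052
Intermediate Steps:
T(a) = -8 + a
W(O) = -8 + O
L(N) = -18 (L(N) = 3*(-2 + (-4/N)*N) = 3*(-2 - 4) = 3*(-6) = -18)
(-38*Q(3, √(6 - 2)))*L(W(-1)) = -38*3*(-18) = -114*(-18) = 2052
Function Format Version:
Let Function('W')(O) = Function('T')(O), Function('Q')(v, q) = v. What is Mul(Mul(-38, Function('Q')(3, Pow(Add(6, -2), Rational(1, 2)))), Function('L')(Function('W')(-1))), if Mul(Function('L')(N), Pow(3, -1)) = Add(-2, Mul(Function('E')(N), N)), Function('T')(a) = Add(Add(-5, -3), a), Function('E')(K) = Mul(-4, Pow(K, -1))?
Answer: 2052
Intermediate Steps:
Function('T')(a) = Add(-8, a)
Function('W')(O) = Add(-8, O)
Function('L')(N) = -18 (Function('L')(N) = Mul(3, Add(-2, Mul(Mul(-4, Pow(N, -1)), N))) = Mul(3, Add(-2, -4)) = Mul(3, -6) = -18)
Mul(Mul(-38, Function('Q')(3, Pow(Add(6, -2), Rational(1, 2)))), Function('L')(Function('W')(-1))) = Mul(Mul(-38, 3), -18) = Mul(-114, -18) = 2052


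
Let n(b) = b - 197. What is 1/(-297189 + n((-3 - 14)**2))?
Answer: -1/297097 ≈ -3.3659e-6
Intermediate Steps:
n(b) = -197 + b
1/(-297189 + n((-3 - 14)**2)) = 1/(-297189 + (-197 + (-3 - 14)**2)) = 1/(-297189 + (-197 + (-17)**2)) = 1/(-297189 + (-197 + 289)) = 1/(-297189 + 92) = 1/(-297097) = -1/297097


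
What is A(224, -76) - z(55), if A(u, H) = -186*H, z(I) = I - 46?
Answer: 14127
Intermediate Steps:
z(I) = -46 + I
A(224, -76) - z(55) = -186*(-76) - (-46 + 55) = 14136 - 1*9 = 14136 - 9 = 14127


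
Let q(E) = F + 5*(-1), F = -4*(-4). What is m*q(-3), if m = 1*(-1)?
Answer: -11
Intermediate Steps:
F = 16
m = -1
q(E) = 11 (q(E) = 16 + 5*(-1) = 16 - 5 = 11)
m*q(-3) = -1*11 = -11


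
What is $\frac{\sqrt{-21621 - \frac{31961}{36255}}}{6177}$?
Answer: $\frac{2 i \sqrt{7105085552895}}{223947135} \approx 0.023805 i$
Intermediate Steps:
$\frac{\sqrt{-21621 - \frac{31961}{36255}}}{6177} = \sqrt{-21621 - \frac{31961}{36255}} \cdot \frac{1}{6177} = \sqrt{- \frac{783901316}{36255}} \cdot \frac{1}{6177} = \frac{2 i \sqrt{7105085552895}}{36255} \cdot \frac{1}{6177} = \frac{2 i \sqrt{7105085552895}}{223947135}$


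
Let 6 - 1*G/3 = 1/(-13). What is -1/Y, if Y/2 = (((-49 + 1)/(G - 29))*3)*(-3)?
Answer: 35/2808 ≈ 0.012464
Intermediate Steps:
G = 237/13 (G = 18 - 3/(-13) = 18 - 3*(-1/13) = 18 + 3/13 = 237/13 ≈ 18.231)
Y = -2808/35 (Y = 2*((((-49 + 1)/(237/13 - 29))*3)*(-3)) = 2*((-48/(-140/13)*3)*(-3)) = 2*((-48*(-13/140)*3)*(-3)) = 2*(((156/35)*3)*(-3)) = 2*((468/35)*(-3)) = 2*(-1404/35) = -2808/35 ≈ -80.229)
-1/Y = -1/(-2808/35) = -1*(-35/2808) = 35/2808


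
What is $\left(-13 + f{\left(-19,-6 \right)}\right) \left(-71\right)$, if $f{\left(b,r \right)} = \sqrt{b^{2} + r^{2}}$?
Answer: $923 - 71 \sqrt{397} \approx -491.67$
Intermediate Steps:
$\left(-13 + f{\left(-19,-6 \right)}\right) \left(-71\right) = \left(-13 + \sqrt{\left(-19\right)^{2} + \left(-6\right)^{2}}\right) \left(-71\right) = \left(-13 + \sqrt{361 + 36}\right) \left(-71\right) = \left(-13 + \sqrt{397}\right) \left(-71\right) = 923 - 71 \sqrt{397}$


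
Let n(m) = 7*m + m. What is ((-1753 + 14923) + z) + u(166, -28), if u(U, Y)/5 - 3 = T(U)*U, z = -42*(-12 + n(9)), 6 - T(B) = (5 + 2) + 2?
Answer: 8175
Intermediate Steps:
n(m) = 8*m
T(B) = -3 (T(B) = 6 - ((5 + 2) + 2) = 6 - (7 + 2) = 6 - 1*9 = 6 - 9 = -3)
z = -2520 (z = -42*(-12 + 8*9) = -42*(-12 + 72) = -42*60 = -2520)
u(U, Y) = 15 - 15*U (u(U, Y) = 15 + 5*(-3*U) = 15 - 15*U)
((-1753 + 14923) + z) + u(166, -28) = ((-1753 + 14923) - 2520) + (15 - 15*166) = (13170 - 2520) + (15 - 2490) = 10650 - 2475 = 8175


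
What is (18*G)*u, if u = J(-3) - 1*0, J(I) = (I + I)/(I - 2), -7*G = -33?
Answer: 3564/35 ≈ 101.83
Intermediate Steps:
G = 33/7 (G = -⅐*(-33) = 33/7 ≈ 4.7143)
J(I) = 2*I/(-2 + I) (J(I) = (2*I)/(-2 + I) = 2*I/(-2 + I))
u = 6/5 (u = 2*(-3)/(-2 - 3) - 1*0 = 2*(-3)/(-5) + 0 = 2*(-3)*(-⅕) + 0 = 6/5 + 0 = 6/5 ≈ 1.2000)
(18*G)*u = (18*(33/7))*(6/5) = (594/7)*(6/5) = 3564/35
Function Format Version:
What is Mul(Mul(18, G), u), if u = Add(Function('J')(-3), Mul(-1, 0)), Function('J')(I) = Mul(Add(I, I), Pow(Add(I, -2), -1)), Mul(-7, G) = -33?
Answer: Rational(3564, 35) ≈ 101.83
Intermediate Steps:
G = Rational(33, 7) (G = Mul(Rational(-1, 7), -33) = Rational(33, 7) ≈ 4.7143)
Function('J')(I) = Mul(2, I, Pow(Add(-2, I), -1)) (Function('J')(I) = Mul(Mul(2, I), Pow(Add(-2, I), -1)) = Mul(2, I, Pow(Add(-2, I), -1)))
u = Rational(6, 5) (u = Add(Mul(2, -3, Pow(Add(-2, -3), -1)), Mul(-1, 0)) = Add(Mul(2, -3, Pow(-5, -1)), 0) = Add(Mul(2, -3, Rational(-1, 5)), 0) = Add(Rational(6, 5), 0) = Rational(6, 5) ≈ 1.2000)
Mul(Mul(18, G), u) = Mul(Mul(18, Rational(33, 7)), Rational(6, 5)) = Mul(Rational(594, 7), Rational(6, 5)) = Rational(3564, 35)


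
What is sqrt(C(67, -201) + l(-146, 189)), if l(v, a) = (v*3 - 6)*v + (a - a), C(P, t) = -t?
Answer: 255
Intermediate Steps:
l(v, a) = v*(-6 + 3*v) (l(v, a) = (3*v - 6)*v + 0 = (-6 + 3*v)*v + 0 = v*(-6 + 3*v) + 0 = v*(-6 + 3*v))
sqrt(C(67, -201) + l(-146, 189)) = sqrt(-1*(-201) + 3*(-146)*(-2 - 146)) = sqrt(201 + 3*(-146)*(-148)) = sqrt(201 + 64824) = sqrt(65025) = 255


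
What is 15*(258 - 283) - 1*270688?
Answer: -271063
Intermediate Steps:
15*(258 - 283) - 1*270688 = 15*(-25) - 270688 = -375 - 270688 = -271063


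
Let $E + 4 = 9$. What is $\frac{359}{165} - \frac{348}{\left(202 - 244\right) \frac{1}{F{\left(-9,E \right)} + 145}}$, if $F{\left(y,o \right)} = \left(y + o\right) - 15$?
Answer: $\frac{172619}{165} \approx 1046.2$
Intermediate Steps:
$E = 5$ ($E = -4 + 9 = 5$)
$F{\left(y,o \right)} = -15 + o + y$ ($F{\left(y,o \right)} = \left(o + y\right) - 15 = -15 + o + y$)
$\frac{359}{165} - \frac{348}{\left(202 - 244\right) \frac{1}{F{\left(-9,E \right)} + 145}} = \frac{359}{165} - \frac{348}{\left(202 - 244\right) \frac{1}{\left(-15 + 5 - 9\right) + 145}} = 359 \cdot \frac{1}{165} - \frac{348}{\left(-42\right) \frac{1}{-19 + 145}} = \frac{359}{165} - \frac{348}{\left(-42\right) \frac{1}{126}} = \frac{359}{165} - \frac{348}{- \frac{1}{3}} = \frac{359}{165} - -1044 = \frac{359}{165} + 1044 = \frac{172619}{165}$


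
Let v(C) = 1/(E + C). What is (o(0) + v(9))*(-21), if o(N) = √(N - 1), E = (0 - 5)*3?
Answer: 7/2 - 21*I ≈ 3.5 - 21.0*I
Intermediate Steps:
E = -15 (E = -5*3 = -15)
o(N) = √(-1 + N)
v(C) = 1/(-15 + C)
(o(0) + v(9))*(-21) = (√(-1 + 0) + 1/(-15 + 9))*(-21) = (√(-1) + 1/(-6))*(-21) = (I - ⅙)*(-21) = (-⅙ + I)*(-21) = 7/2 - 21*I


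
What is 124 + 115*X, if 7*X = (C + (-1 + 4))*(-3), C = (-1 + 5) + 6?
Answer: -3617/7 ≈ -516.71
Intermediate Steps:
C = 10 (C = 4 + 6 = 10)
X = -39/7 (X = ((10 + (-1 + 4))*(-3))/7 = ((10 + 3)*(-3))/7 = (13*(-3))/7 = (1/7)*(-39) = -39/7 ≈ -5.5714)
124 + 115*X = 124 + 115*(-39/7) = 124 - 4485/7 = -3617/7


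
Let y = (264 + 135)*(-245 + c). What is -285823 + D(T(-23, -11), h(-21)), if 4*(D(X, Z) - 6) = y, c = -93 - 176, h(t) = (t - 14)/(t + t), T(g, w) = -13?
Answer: -674177/2 ≈ -3.3709e+5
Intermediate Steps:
h(t) = (-14 + t)/(2*t) (h(t) = (-14 + t)/((2*t)) = (-14 + t)*(1/(2*t)) = (-14 + t)/(2*t))
c = -269
y = -205086 (y = (264 + 135)*(-245 - 269) = 399*(-514) = -205086)
D(X, Z) = -102531/2 (D(X, Z) = 6 + (¼)*(-205086) = 6 - 102543/2 = -102531/2)
-285823 + D(T(-23, -11), h(-21)) = -285823 - 102531/2 = -674177/2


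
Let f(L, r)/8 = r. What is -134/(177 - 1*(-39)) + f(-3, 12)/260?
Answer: -1763/7020 ≈ -0.25114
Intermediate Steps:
f(L, r) = 8*r
-134/(177 - 1*(-39)) + f(-3, 12)/260 = -134/(177 - 1*(-39)) + (8*12)/260 = -134/(177 + 39) + 96*(1/260) = -134/216 + 24/65 = -134*1/216 + 24/65 = -67/108 + 24/65 = -1763/7020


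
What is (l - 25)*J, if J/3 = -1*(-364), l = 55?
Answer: 32760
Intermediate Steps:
J = 1092 (J = 3*(-1*(-364)) = 3*364 = 1092)
(l - 25)*J = (55 - 25)*1092 = 30*1092 = 32760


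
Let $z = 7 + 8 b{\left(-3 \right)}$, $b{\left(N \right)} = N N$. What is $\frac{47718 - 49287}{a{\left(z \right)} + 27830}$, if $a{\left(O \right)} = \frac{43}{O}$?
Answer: $- \frac{41317}{732871} \approx -0.056377$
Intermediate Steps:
$b{\left(N \right)} = N^{2}$
$z = 79$ ($z = 7 + 8 \left(-3\right)^{2} = 7 + 8 \cdot 9 = 7 + 72 = 79$)
$\frac{47718 - 49287}{a{\left(z \right)} + 27830} = \frac{47718 - 49287}{\frac{43}{79} + 27830} = - \frac{1569}{43 \cdot \frac{1}{79} + 27830} = - \frac{1569}{\frac{43}{79} + 27830} = - \frac{1569}{\frac{2198613}{79}} = \left(-1569\right) \frac{79}{2198613} = - \frac{41317}{732871}$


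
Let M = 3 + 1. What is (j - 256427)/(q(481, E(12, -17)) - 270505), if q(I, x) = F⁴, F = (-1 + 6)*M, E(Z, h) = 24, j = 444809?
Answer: -62794/36835 ≈ -1.7047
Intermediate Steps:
M = 4
F = 20 (F = (-1 + 6)*4 = 5*4 = 20)
q(I, x) = 160000 (q(I, x) = 20⁴ = 160000)
(j - 256427)/(q(481, E(12, -17)) - 270505) = (444809 - 256427)/(160000 - 270505) = 188382/(-110505) = 188382*(-1/110505) = -62794/36835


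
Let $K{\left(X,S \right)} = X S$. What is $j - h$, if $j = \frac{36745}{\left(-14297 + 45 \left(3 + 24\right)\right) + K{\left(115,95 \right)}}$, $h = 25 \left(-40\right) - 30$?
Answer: $\frac{2184965}{2157} \approx 1013.0$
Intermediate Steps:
$K{\left(X,S \right)} = S X$
$h = -1030$ ($h = -1000 - 30 = -1030$)
$j = - \frac{36745}{2157}$ ($j = \frac{36745}{\left(-14297 + 45 \left(3 + 24\right)\right) + 95 \cdot 115} = \frac{36745}{\left(-14297 + 45 \cdot 27\right) + 10925} = \frac{36745}{\left(-14297 + 1215\right) + 10925} = \frac{36745}{-13082 + 10925} = \frac{36745}{-2157} = 36745 \left(- \frac{1}{2157}\right) = - \frac{36745}{2157} \approx -17.035$)
$j - h = - \frac{36745}{2157} - -1030 = - \frac{36745}{2157} + 1030 = \frac{2184965}{2157}$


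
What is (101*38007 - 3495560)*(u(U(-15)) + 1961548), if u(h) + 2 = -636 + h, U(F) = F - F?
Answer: 672880383770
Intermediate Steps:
U(F) = 0
u(h) = -638 + h (u(h) = -2 + (-636 + h) = -638 + h)
(101*38007 - 3495560)*(u(U(-15)) + 1961548) = (101*38007 - 3495560)*((-638 + 0) + 1961548) = (3838707 - 3495560)*(-638 + 1961548) = 343147*1960910 = 672880383770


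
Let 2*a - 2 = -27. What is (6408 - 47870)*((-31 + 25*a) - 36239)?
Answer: 1516783615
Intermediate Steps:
a = -25/2 (a = 1 + (1/2)*(-27) = 1 - 27/2 = -25/2 ≈ -12.500)
(6408 - 47870)*((-31 + 25*a) - 36239) = (6408 - 47870)*((-31 + 25*(-25/2)) - 36239) = -41462*((-31 - 625/2) - 36239) = -41462*(-687/2 - 36239) = -41462*(-73165/2) = 1516783615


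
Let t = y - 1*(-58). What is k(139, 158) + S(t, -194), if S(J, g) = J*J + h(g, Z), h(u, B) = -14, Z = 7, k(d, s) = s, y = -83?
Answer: 769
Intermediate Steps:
t = -25 (t = -83 - 1*(-58) = -83 + 58 = -25)
S(J, g) = -14 + J² (S(J, g) = J*J - 14 = J² - 14 = -14 + J²)
k(139, 158) + S(t, -194) = 158 + (-14 + (-25)²) = 158 + (-14 + 625) = 158 + 611 = 769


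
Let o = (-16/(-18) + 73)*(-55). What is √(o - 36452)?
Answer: I*√364643/3 ≈ 201.29*I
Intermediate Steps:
o = -36575/9 (o = (-16*(-1/18) + 73)*(-55) = (8/9 + 73)*(-55) = (665/9)*(-55) = -36575/9 ≈ -4063.9)
√(o - 36452) = √(-36575/9 - 36452) = √(-364643/9) = I*√364643/3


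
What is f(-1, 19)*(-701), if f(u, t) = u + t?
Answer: -12618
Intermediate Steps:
f(u, t) = t + u
f(-1, 19)*(-701) = (19 - 1)*(-701) = 18*(-701) = -12618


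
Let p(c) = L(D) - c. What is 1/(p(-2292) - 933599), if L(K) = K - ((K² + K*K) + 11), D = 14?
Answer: -1/931696 ≈ -1.0733e-6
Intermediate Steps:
L(K) = -11 + K - 2*K² (L(K) = K - ((K² + K²) + 11) = K - (2*K² + 11) = K - (11 + 2*K²) = K + (-11 - 2*K²) = -11 + K - 2*K²)
p(c) = -389 - c (p(c) = (-11 + 14 - 2*14²) - c = (-11 + 14 - 2*196) - c = (-11 + 14 - 392) - c = -389 - c)
1/(p(-2292) - 933599) = 1/((-389 - 1*(-2292)) - 933599) = 1/((-389 + 2292) - 933599) = 1/(1903 - 933599) = 1/(-931696) = -1/931696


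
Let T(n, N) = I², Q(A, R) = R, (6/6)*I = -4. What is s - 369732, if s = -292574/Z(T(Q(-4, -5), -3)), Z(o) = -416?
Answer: -76757969/208 ≈ -3.6903e+5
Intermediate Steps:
I = -4
T(n, N) = 16 (T(n, N) = (-4)² = 16)
s = 146287/208 (s = -292574/(-416) = -292574*(-1/416) = 146287/208 ≈ 703.30)
s - 369732 = 146287/208 - 369732 = -76757969/208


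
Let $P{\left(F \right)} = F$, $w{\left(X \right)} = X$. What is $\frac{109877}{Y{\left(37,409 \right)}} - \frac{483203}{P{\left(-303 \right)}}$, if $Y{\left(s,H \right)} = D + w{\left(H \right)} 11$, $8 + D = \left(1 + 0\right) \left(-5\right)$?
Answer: $\frac{2200941389}{1359258} \approx 1619.2$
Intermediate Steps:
$D = -13$ ($D = -8 + \left(1 + 0\right) \left(-5\right) = -8 + 1 \left(-5\right) = -8 - 5 = -13$)
$Y{\left(s,H \right)} = -13 + 11 H$ ($Y{\left(s,H \right)} = -13 + H 11 = -13 + 11 H$)
$\frac{109877}{Y{\left(37,409 \right)}} - \frac{483203}{P{\left(-303 \right)}} = \frac{109877}{-13 + 11 \cdot 409} - \frac{483203}{-303} = \frac{109877}{-13 + 4499} - - \frac{483203}{303} = \frac{109877}{4486} + \frac{483203}{303} = \frac{2200941389}{1359258}$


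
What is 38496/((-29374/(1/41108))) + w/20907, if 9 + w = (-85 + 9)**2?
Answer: 870360565849/3155667017193 ≈ 0.27581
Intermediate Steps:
w = 5767 (w = -9 + (-85 + 9)**2 = -9 + (-76)**2 = -9 + 5776 = 5767)
38496/((-29374/(1/41108))) + w/20907 = 38496/((-29374/(1/41108))) + 5767/20907 = 38496/((-29374/1/41108)) + 5767*(1/20907) = 38496/((-29374*41108)) + 5767/20907 = 38496/(-1207506392) + 5767/20907 = 38496*(-1/1207506392) + 5767/20907 = -4812/150938299 + 5767/20907 = 870360565849/3155667017193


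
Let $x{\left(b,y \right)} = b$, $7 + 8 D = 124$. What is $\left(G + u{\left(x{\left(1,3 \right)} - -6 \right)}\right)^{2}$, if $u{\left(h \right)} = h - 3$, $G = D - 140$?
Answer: $\frac{942841}{64} \approx 14732.0$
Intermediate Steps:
$D = \frac{117}{8}$ ($D = - \frac{7}{8} + \frac{1}{8} \cdot 124 = - \frac{7}{8} + \frac{31}{2} = \frac{117}{8} \approx 14.625$)
$G = - \frac{1003}{8}$ ($G = \frac{117}{8} - 140 = - \frac{1003}{8} \approx -125.38$)
$u{\left(h \right)} = -3 + h$ ($u{\left(h \right)} = h - 3 = -3 + h$)
$\left(G + u{\left(x{\left(1,3 \right)} - -6 \right)}\right)^{2} = \left(- \frac{1003}{8} + \left(-3 + \left(1 - -6\right)\right)\right)^{2} = \left(- \frac{1003}{8} + \left(-3 + \left(1 + 6\right)\right)\right)^{2} = \left(- \frac{1003}{8} + \left(-3 + 7\right)\right)^{2} = \left(- \frac{1003}{8} + 4\right)^{2} = \left(- \frac{971}{8}\right)^{2} = \frac{942841}{64}$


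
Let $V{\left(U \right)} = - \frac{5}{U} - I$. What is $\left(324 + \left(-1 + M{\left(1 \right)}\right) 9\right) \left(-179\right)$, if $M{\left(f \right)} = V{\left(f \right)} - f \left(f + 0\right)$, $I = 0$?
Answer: $-46719$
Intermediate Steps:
$V{\left(U \right)} = - \frac{5}{U}$ ($V{\left(U \right)} = - \frac{5}{U} - 0 = - \frac{5}{U} + 0 = - \frac{5}{U}$)
$M{\left(f \right)} = - f^{2} - \frac{5}{f}$ ($M{\left(f \right)} = - \frac{5}{f} - f \left(f + 0\right) = - \frac{5}{f} - f f = - \frac{5}{f} - f^{2} = - f^{2} - \frac{5}{f}$)
$\left(324 + \left(-1 + M{\left(1 \right)}\right) 9\right) \left(-179\right) = \left(324 + \left(-1 + \frac{-5 - 1^{3}}{1}\right) 9\right) \left(-179\right) = \left(324 + \left(-1 + 1 \left(-5 - 1\right)\right) 9\right) \left(-179\right) = \left(324 + \left(-1 + 1 \left(-6\right)\right) 9\right) \left(-179\right) = \left(324 + \left(-1 - 6\right) 9\right) \left(-179\right) = \left(324 - 63\right) \left(-179\right) = 261 \left(-179\right) = -46719$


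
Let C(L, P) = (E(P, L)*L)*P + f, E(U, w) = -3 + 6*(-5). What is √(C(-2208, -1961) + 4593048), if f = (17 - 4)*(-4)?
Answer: 2*I*√34573327 ≈ 11760.0*I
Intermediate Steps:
f = -52 (f = 13*(-4) = -52)
E(U, w) = -33 (E(U, w) = -3 - 30 = -33)
C(L, P) = -52 - 33*L*P (C(L, P) = (-33*L)*P - 52 = -33*L*P - 52 = -52 - 33*L*P)
√(C(-2208, -1961) + 4593048) = √((-52 - 33*(-2208)*(-1961)) + 4593048) = √((-52 - 142886304) + 4593048) = √(-142886356 + 4593048) = √(-138293308) = 2*I*√34573327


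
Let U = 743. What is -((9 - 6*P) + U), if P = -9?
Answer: -806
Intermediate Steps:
-((9 - 6*P) + U) = -((9 - 6*(-9)) + 743) = -((9 + 54) + 743) = -(63 + 743) = -1*806 = -806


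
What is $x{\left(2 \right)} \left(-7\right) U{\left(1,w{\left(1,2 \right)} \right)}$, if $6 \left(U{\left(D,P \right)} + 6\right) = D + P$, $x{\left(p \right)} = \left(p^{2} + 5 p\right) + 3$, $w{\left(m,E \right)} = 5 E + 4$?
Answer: $\frac{833}{2} \approx 416.5$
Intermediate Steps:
$w{\left(m,E \right)} = 4 + 5 E$
$x{\left(p \right)} = 3 + p^{2} + 5 p$
$U{\left(D,P \right)} = -6 + \frac{D}{6} + \frac{P}{6}$ ($U{\left(D,P \right)} = -6 + \frac{D + P}{6} = -6 + \left(\frac{D}{6} + \frac{P}{6}\right) = -6 + \frac{D}{6} + \frac{P}{6}$)
$x{\left(2 \right)} \left(-7\right) U{\left(1,w{\left(1,2 \right)} \right)} = \left(3 + 2^{2} + 5 \cdot 2\right) \left(-7\right) \left(-6 + \frac{1}{6} \cdot 1 + \frac{4 + 5 \cdot 2}{6}\right) = \left(3 + 4 + 10\right) \left(-7\right) \left(-6 + \frac{1}{6} + \frac{4 + 10}{6}\right) = 17 \left(-7\right) \left(-6 + \frac{1}{6} + \frac{1}{6} \cdot 14\right) = - 119 \left(-6 + \frac{1}{6} + \frac{7}{3}\right) = \left(-119\right) \left(- \frac{7}{2}\right) = \frac{833}{2}$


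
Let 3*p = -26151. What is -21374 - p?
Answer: -12657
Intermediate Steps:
p = -8717 (p = (⅓)*(-26151) = -8717)
-21374 - p = -21374 - 1*(-8717) = -21374 + 8717 = -12657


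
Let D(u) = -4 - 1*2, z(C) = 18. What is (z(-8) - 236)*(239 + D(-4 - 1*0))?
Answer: -50794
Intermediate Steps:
D(u) = -6 (D(u) = -4 - 2 = -6)
(z(-8) - 236)*(239 + D(-4 - 1*0)) = (18 - 236)*(239 - 6) = -218*233 = -50794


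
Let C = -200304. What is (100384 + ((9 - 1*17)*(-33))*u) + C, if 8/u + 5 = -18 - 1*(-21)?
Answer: -100976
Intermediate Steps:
u = -4 (u = 8/(-5 + (-18 - 1*(-21))) = 8/(-5 + (-18 + 21)) = 8/(-5 + 3) = 8/(-2) = 8*(-1/2) = -4)
(100384 + ((9 - 1*17)*(-33))*u) + C = (100384 + ((9 - 1*17)*(-33))*(-4)) - 200304 = (100384 + ((9 - 17)*(-33))*(-4)) - 200304 = (100384 - 8*(-33)*(-4)) - 200304 = (100384 + 264*(-4)) - 200304 = (100384 - 1056) - 200304 = 99328 - 200304 = -100976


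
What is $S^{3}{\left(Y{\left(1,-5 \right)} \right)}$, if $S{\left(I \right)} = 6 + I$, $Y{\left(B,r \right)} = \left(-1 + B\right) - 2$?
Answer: $64$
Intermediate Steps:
$Y{\left(B,r \right)} = -3 + B$
$S^{3}{\left(Y{\left(1,-5 \right)} \right)} = \left(6 + \left(-3 + 1\right)\right)^{3} = \left(6 - 2\right)^{3} = 4^{3} = 64$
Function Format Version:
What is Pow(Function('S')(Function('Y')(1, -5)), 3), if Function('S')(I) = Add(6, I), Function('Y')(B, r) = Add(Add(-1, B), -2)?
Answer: 64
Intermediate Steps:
Function('Y')(B, r) = Add(-3, B)
Pow(Function('S')(Function('Y')(1, -5)), 3) = Pow(Add(6, Add(-3, 1)), 3) = Pow(Add(6, -2), 3) = Pow(4, 3) = 64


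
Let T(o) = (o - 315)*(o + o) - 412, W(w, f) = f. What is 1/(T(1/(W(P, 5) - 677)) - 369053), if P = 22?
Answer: -225792/83422029599 ≈ -2.7066e-6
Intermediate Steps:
T(o) = -412 + 2*o*(-315 + o) (T(o) = (-315 + o)*(2*o) - 412 = 2*o*(-315 + o) - 412 = -412 + 2*o*(-315 + o))
1/(T(1/(W(P, 5) - 677)) - 369053) = 1/((-412 - 630/(5 - 677) + 2*(1/(5 - 677))²) - 369053) = 1/((-412 - 630/(-672) + 2*(1/(-672))²) - 369053) = 1/((-412 - 630*(-1/672) + 2*(-1/672)²) - 369053) = 1/((-412 + 15/16 + 2*(1/451584)) - 369053) = 1/((-412 + 15/16 + 1/225792) - 369053) = 1/(-92814623/225792 - 369053) = 1/(-83422029599/225792) = -225792/83422029599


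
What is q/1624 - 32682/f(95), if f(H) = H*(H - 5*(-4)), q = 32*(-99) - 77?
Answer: -88527193/17742200 ≈ -4.9896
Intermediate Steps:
q = -3245 (q = -3168 - 77 = -3245)
f(H) = H*(20 + H) (f(H) = H*(H + 20) = H*(20 + H))
q/1624 - 32682/f(95) = -3245/1624 - 32682*1/(95*(20 + 95)) = -3245*1/1624 - 32682/(95*115) = -3245/1624 - 32682/10925 = -88527193/17742200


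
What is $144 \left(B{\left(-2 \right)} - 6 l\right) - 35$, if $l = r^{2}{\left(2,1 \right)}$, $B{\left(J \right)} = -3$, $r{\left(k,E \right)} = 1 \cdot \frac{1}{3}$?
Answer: $-563$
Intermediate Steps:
$r{\left(k,E \right)} = \frac{1}{3}$ ($r{\left(k,E \right)} = 1 \cdot \frac{1}{3} = \frac{1}{3}$)
$l = \frac{1}{9}$ ($l = \left(\frac{1}{3}\right)^{2} = \frac{1}{9} \approx 0.11111$)
$144 \left(B{\left(-2 \right)} - 6 l\right) - 35 = 144 \left(-3 - \frac{2}{3}\right) - 35 = 144 \left(- \frac{11}{3}\right) - 35 = -528 - 35 = -563$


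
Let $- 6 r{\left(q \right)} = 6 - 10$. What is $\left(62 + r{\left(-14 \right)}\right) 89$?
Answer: $\frac{16732}{3} \approx 5577.3$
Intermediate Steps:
$r{\left(q \right)} = \frac{2}{3}$ ($r{\left(q \right)} = - \frac{6 - 10}{6} = \left(- \frac{1}{6}\right) \left(-4\right) = \frac{2}{3}$)
$\left(62 + r{\left(-14 \right)}\right) 89 = \left(62 + \frac{2}{3}\right) 89 = \frac{188}{3} \cdot 89 = \frac{16732}{3}$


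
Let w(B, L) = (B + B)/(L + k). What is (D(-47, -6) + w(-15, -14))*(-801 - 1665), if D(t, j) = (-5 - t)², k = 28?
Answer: -30413178/7 ≈ -4.3447e+6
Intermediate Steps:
w(B, L) = 2*B/(28 + L) (w(B, L) = (B + B)/(L + 28) = (2*B)/(28 + L) = 2*B/(28 + L))
(D(-47, -6) + w(-15, -14))*(-801 - 1665) = ((5 - 47)² + 2*(-15)/(28 - 14))*(-801 - 1665) = ((-42)² + 2*(-15)/14)*(-2466) = (1764 + 2*(-15)*(1/14))*(-2466) = (1764 - 15/7)*(-2466) = (12333/7)*(-2466) = -30413178/7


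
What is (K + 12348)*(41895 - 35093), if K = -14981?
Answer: -17909666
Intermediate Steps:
(K + 12348)*(41895 - 35093) = (-14981 + 12348)*(41895 - 35093) = -2633*6802 = -17909666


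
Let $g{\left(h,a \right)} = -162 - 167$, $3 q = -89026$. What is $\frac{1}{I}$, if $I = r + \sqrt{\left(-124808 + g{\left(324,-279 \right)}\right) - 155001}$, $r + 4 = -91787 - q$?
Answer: $- \frac{559041}{34727725651} - \frac{9 i \sqrt{280138}}{34727725651} \approx -1.6098 \cdot 10^{-5} - 1.3717 \cdot 10^{-7} i$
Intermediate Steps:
$q = - \frac{89026}{3}$ ($q = \frac{1}{3} \left(-89026\right) = - \frac{89026}{3} \approx -29675.0$)
$g{\left(h,a \right)} = -329$
$r = - \frac{186347}{3}$ ($r = -4 - \frac{186335}{3} = - \frac{186347}{3} \approx -62116.0$)
$I = - \frac{186347}{3} + i \sqrt{280138}$ ($I = - \frac{186347}{3} + \sqrt{\left(-124808 - 329\right) - 155001} = - \frac{186347}{3} + \sqrt{-125137 - 155001} = - \frac{186347}{3} + \sqrt{-280138} = - \frac{186347}{3} + i \sqrt{280138} \approx -62116.0 + 529.28 i$)
$\frac{1}{I} = \frac{1}{- \frac{186347}{3} + i \sqrt{280138}}$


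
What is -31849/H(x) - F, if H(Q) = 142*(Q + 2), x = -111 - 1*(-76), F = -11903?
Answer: 55809307/4686 ≈ 11910.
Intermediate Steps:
x = -35 (x = -111 + 76 = -35)
H(Q) = 284 + 142*Q (H(Q) = 142*(2 + Q) = 284 + 142*Q)
-31849/H(x) - F = -31849/(284 + 142*(-35)) - 1*(-11903) = -31849/(284 - 4970) + 11903 = -31849/(-4686) + 11903 = -31849*(-1/4686) + 11903 = 31849/4686 + 11903 = 55809307/4686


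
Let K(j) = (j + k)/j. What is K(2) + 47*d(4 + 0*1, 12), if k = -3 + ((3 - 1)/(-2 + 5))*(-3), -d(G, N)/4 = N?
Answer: -4515/2 ≈ -2257.5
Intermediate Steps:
d(G, N) = -4*N
k = -5 (k = -3 + (2/3)*(-3) = -3 + (2*(⅓))*(-3) = -3 + (⅔)*(-3) = -3 - 2 = -5)
K(j) = (-5 + j)/j (K(j) = (j - 5)/j = (-5 + j)/j)
K(2) + 47*d(4 + 0*1, 12) = (-5 + 2)/2 + 47*(-4*12) = (½)*(-3) + 47*(-48) = -3/2 - 2256 = -4515/2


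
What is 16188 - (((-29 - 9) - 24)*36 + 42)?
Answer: 18378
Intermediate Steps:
16188 - (((-29 - 9) - 24)*36 + 42) = 16188 - ((-38 - 24)*36 + 42) = 16188 - (-62*36 + 42) = 16188 - (-2232 + 42) = 16188 - 1*(-2190) = 16188 + 2190 = 18378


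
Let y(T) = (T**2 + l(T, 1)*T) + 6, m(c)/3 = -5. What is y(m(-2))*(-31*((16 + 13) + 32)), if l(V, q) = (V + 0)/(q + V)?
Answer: -5690019/14 ≈ -4.0643e+5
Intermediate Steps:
m(c) = -15 (m(c) = 3*(-5) = -15)
l(V, q) = V/(V + q)
y(T) = 6 + T**2 + T**2/(1 + T) (y(T) = (T**2 + (T/(T + 1))*T) + 6 = (T**2 + (T/(1 + T))*T) + 6 = (T**2 + T**2/(1 + T)) + 6 = 6 + T**2 + T**2/(1 + T))
y(m(-2))*(-31*((16 + 13) + 32)) = (((-15)**2 + (1 - 15)*(6 + (-15)**2))/(1 - 15))*(-31*((16 + 13) + 32)) = ((225 - 14*(6 + 225))/(-14))*(-31*(29 + 32)) = (-(225 - 14*231)/14)*(-31*61) = -(225 - 3234)/14*(-1891) = -1/14*(-3009)*(-1891) = (3009/14)*(-1891) = -5690019/14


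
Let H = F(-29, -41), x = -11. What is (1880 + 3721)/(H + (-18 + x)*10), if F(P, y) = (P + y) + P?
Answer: -5601/389 ≈ -14.398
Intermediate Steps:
F(P, y) = y + 2*P
H = -99 (H = -41 + 2*(-29) = -41 - 58 = -99)
(1880 + 3721)/(H + (-18 + x)*10) = (1880 + 3721)/(-99 + (-18 - 11)*10) = 5601/(-99 - 29*10) = 5601/(-99 - 290) = 5601/(-389) = 5601*(-1/389) = -5601/389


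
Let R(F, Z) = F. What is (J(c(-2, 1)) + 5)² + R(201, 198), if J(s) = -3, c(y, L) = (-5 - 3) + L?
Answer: 205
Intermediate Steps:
c(y, L) = -8 + L
(J(c(-2, 1)) + 5)² + R(201, 198) = (-3 + 5)² + 201 = 2² + 201 = 4 + 201 = 205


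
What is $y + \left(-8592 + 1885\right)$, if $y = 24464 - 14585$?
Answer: $3172$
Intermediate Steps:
$y = 9879$
$y + \left(-8592 + 1885\right) = 9879 + \left(-8592 + 1885\right) = 9879 - 6707 = 3172$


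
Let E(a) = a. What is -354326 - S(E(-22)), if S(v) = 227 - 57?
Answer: -354496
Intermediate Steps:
S(v) = 170
-354326 - S(E(-22)) = -354326 - 1*170 = -354326 - 170 = -354496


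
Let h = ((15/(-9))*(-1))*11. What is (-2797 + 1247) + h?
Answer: -4595/3 ≈ -1531.7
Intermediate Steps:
h = 55/3 (h = ((15*(-1/9))*(-1))*11 = -5/3*(-1)*11 = (5/3)*11 = 55/3 ≈ 18.333)
(-2797 + 1247) + h = (-2797 + 1247) + 55/3 = -1550 + 55/3 = -4595/3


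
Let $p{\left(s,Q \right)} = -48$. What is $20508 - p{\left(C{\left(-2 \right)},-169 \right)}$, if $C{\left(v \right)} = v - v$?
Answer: $20556$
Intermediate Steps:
$C{\left(v \right)} = 0$
$20508 - p{\left(C{\left(-2 \right)},-169 \right)} = 20508 - -48 = 20508 + 48 = 20556$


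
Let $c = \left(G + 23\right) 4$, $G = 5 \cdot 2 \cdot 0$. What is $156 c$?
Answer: $14352$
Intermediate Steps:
$G = 0$ ($G = 10 \cdot 0 = 0$)
$c = 92$ ($c = \left(0 + 23\right) 4 = 23 \cdot 4 = 92$)
$156 c = 156 \cdot 92 = 14352$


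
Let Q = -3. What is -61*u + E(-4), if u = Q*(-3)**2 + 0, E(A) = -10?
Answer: 1637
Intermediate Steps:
u = -27 (u = -3*(-3)**2 + 0 = -3*9 + 0 = -27 + 0 = -27)
-61*u + E(-4) = -61*(-27) - 10 = 1647 - 10 = 1637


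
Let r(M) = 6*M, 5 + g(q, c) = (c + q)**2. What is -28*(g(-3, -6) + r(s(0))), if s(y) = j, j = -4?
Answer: -1456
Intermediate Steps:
g(q, c) = -5 + (c + q)**2
s(y) = -4
-28*(g(-3, -6) + r(s(0))) = -28*((-5 + (-6 - 3)**2) + 6*(-4)) = -28*((-5 + (-9)**2) - 24) = -28*((-5 + 81) - 24) = -28*(76 - 24) = -28*52 = -1456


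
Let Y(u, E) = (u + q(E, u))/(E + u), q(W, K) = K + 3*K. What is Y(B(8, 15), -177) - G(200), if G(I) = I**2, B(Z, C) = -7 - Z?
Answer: -2559975/64 ≈ -40000.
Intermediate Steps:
q(W, K) = 4*K
Y(u, E) = 5*u/(E + u) (Y(u, E) = (u + 4*u)/(E + u) = (5*u)/(E + u) = 5*u/(E + u))
Y(B(8, 15), -177) - G(200) = 5*(-7 - 1*8)/(-177 + (-7 - 1*8)) - 1*200**2 = 5*(-7 - 8)/(-177 + (-7 - 8)) - 1*40000 = 5*(-15)/(-177 - 15) - 40000 = 5*(-15)/(-192) - 40000 = 5*(-15)*(-1/192) - 40000 = 25/64 - 40000 = -2559975/64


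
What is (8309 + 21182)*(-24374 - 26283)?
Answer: -1493925587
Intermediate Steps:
(8309 + 21182)*(-24374 - 26283) = 29491*(-50657) = -1493925587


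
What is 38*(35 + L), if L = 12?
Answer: 1786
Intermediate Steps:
38*(35 + L) = 38*(35 + 12) = 38*47 = 1786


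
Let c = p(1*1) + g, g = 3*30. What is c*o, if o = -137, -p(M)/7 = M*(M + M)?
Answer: -10412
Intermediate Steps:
p(M) = -14*M**2 (p(M) = -7*M*(M + M) = -7*M*2*M = -14*M**2)
g = 90
c = 76 (c = -14*1**2 + 90 = -14*1 + 90 = -14 + 90 = 76)
c*o = 76*(-137) = -10412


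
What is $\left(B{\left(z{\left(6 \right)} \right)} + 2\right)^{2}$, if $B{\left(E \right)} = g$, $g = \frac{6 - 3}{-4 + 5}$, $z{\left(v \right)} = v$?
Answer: $25$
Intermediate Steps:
$g = 3$ ($g = \frac{3}{1} = 3 \cdot 1 = 3$)
$B{\left(E \right)} = 3$
$\left(B{\left(z{\left(6 \right)} \right)} + 2\right)^{2} = \left(3 + 2\right)^{2} = 5^{2} = 25$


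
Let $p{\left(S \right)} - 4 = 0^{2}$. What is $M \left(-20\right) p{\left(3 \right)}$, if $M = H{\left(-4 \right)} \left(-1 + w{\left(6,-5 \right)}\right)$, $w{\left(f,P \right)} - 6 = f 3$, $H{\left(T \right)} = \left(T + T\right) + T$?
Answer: $22080$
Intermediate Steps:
$H{\left(T \right)} = 3 T$ ($H{\left(T \right)} = 2 T + T = 3 T$)
$w{\left(f,P \right)} = 6 + 3 f$ ($w{\left(f,P \right)} = 6 + f 3 = 6 + 3 f$)
$p{\left(S \right)} = 4$ ($p{\left(S \right)} = 4 + 0^{2} = 4 + 0 = 4$)
$M = -276$ ($M = 3 \left(-4\right) \left(-1 + \left(6 + 3 \cdot 6\right)\right) = - 12 \left(-1 + \left(6 + 18\right)\right) = - 12 \left(-1 + 24\right) = \left(-12\right) 23 = -276$)
$M \left(-20\right) p{\left(3 \right)} = \left(-276\right) \left(-20\right) 4 = 5520 \cdot 4 = 22080$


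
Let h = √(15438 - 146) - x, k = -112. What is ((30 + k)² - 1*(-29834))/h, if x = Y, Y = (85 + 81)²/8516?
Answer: 59576058222/7696187539 + 36823175484*√3823/7696187539 ≈ 303.57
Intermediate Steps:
Y = 6889/2129 (Y = 166²*(1/8516) = 27556*(1/8516) = 6889/2129 ≈ 3.2358)
x = 6889/2129 ≈ 3.2358
h = -6889/2129 + 2*√3823 (h = √(15438 - 146) - 1*6889/2129 = √15292 - 6889/2129 = 2*√3823 - 6889/2129 = -6889/2129 + 2*√3823 ≈ 120.43)
((30 + k)² - 1*(-29834))/h = ((30 - 112)² - 1*(-29834))/(-6889/2129 + 2*√3823) = ((-82)² + 29834)/(-6889/2129 + 2*√3823) = (6724 + 29834)/(-6889/2129 + 2*√3823) = 36558/(-6889/2129 + 2*√3823)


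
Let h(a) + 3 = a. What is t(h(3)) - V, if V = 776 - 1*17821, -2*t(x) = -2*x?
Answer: 17045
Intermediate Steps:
h(a) = -3 + a
t(x) = x (t(x) = -(-1)*x = x)
V = -17045 (V = 776 - 17821 = -17045)
t(h(3)) - V = (-3 + 3) - 1*(-17045) = 0 + 17045 = 17045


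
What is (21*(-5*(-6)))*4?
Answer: 2520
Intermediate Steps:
(21*(-5*(-6)))*4 = (21*30)*4 = 630*4 = 2520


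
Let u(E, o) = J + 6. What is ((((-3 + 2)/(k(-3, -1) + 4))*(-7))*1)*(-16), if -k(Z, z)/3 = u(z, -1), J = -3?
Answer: 112/5 ≈ 22.400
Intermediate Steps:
u(E, o) = 3 (u(E, o) = -3 + 6 = 3)
k(Z, z) = -9 (k(Z, z) = -3*3 = -9)
((((-3 + 2)/(k(-3, -1) + 4))*(-7))*1)*(-16) = ((((-3 + 2)/(-9 + 4))*(-7))*1)*(-16) = ((-1/(-5)*(-7))*1)*(-16) = ((-1*(-1/5)*(-7))*1)*(-16) = (((1/5)*(-7))*1)*(-16) = -7/5*1*(-16) = -7/5*(-16) = 112/5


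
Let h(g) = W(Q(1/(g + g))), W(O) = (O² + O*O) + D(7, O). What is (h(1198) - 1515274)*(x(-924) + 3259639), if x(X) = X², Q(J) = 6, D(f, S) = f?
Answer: -6232625840925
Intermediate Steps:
W(O) = 7 + 2*O² (W(O) = (O² + O*O) + 7 = (O² + O²) + 7 = 2*O² + 7 = 7 + 2*O²)
h(g) = 79 (h(g) = 7 + 2*6² = 7 + 2*36 = 7 + 72 = 79)
(h(1198) - 1515274)*(x(-924) + 3259639) = (79 - 1515274)*((-924)² + 3259639) = -1515195*(853776 + 3259639) = -1515195*4113415 = -6232625840925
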